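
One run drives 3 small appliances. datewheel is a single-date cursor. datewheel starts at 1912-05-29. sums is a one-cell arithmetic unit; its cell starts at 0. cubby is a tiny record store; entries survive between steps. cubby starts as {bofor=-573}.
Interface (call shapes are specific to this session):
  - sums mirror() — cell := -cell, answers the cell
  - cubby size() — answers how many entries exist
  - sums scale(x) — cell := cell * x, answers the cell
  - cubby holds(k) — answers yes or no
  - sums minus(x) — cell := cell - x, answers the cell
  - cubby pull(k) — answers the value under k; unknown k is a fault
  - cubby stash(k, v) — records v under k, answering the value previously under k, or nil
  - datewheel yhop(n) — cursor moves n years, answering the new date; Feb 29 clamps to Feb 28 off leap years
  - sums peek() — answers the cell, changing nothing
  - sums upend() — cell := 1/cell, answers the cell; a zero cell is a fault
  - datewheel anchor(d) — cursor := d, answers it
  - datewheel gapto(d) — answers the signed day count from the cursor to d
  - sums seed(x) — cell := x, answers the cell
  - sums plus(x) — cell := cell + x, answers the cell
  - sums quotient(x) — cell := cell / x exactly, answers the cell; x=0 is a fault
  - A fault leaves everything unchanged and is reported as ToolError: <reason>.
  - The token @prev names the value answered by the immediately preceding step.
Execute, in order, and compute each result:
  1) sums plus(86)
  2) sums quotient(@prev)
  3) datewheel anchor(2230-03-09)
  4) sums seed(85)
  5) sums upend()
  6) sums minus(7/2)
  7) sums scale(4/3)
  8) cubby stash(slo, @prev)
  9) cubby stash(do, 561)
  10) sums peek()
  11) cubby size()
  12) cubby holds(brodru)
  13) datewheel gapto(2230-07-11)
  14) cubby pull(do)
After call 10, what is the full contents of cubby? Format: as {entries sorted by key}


Answer: {bofor=-573, do=561, slo=-1186/255}

Derivation:
==> sums plus(86)
<== 86
==> sums quotient(@prev)
<== 1
==> datewheel anchor(2230-03-09)
<== 2230-03-09
==> sums seed(85)
<== 85
==> sums upend()
<== 1/85
==> sums minus(7/2)
<== -593/170
==> sums scale(4/3)
<== -1186/255
==> cubby stash(slo, @prev)
<== nil
==> cubby stash(do, 561)
<== nil
==> sums peek()
<== -1186/255
==> cubby size()
<== 3
==> cubby holds(brodru)
<== no
==> datewheel gapto(2230-07-11)
<== 124
==> cubby pull(do)
<== 561


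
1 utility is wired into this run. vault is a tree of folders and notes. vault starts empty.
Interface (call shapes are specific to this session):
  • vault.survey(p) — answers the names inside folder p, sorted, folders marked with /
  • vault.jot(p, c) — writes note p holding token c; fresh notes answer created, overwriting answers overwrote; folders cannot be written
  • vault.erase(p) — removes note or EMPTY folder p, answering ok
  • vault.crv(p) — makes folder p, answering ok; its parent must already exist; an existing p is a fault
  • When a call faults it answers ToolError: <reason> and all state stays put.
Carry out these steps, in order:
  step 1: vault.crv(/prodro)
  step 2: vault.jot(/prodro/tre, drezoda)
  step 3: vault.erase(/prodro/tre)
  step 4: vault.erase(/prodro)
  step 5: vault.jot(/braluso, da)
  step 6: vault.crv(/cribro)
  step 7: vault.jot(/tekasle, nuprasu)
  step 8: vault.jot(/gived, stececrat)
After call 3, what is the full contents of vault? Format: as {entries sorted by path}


Do: vault.crv[p='/prodro']
See: ok
Do: vault.jot[p='/prodro/tre'; c='drezoda']
See: created
Do: vault.erase[p='/prodro/tre']
See: ok
Do: vault.erase[p='/prodro']
See: ok
Do: vault.jot[p='/braluso'; c='da']
See: created
Do: vault.crv[p='/cribro']
See: ok
Do: vault.jot[p='/tekasle'; c='nuprasu']
See: created
Do: vault.jot[p='/gived'; c='stececrat']
See: created

Answer: {prodro/}


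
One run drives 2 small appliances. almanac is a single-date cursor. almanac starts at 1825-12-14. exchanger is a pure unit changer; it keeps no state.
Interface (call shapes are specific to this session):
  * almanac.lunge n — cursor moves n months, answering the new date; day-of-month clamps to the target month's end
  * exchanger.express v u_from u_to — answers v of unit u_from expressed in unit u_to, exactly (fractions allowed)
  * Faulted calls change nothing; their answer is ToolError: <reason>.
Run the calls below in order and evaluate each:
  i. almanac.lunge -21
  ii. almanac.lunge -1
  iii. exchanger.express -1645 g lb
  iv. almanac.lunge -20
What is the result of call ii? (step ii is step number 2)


Answer: 1824-02-14

Derivation:
→ almanac.lunge(n→-21)
← 1824-03-14
→ almanac.lunge(n→-1)
← 1824-02-14
→ exchanger.express(v→-1645, u_from→g, u_to→lb)
← -23500000/6479891
→ almanac.lunge(n→-20)
← 1822-06-14


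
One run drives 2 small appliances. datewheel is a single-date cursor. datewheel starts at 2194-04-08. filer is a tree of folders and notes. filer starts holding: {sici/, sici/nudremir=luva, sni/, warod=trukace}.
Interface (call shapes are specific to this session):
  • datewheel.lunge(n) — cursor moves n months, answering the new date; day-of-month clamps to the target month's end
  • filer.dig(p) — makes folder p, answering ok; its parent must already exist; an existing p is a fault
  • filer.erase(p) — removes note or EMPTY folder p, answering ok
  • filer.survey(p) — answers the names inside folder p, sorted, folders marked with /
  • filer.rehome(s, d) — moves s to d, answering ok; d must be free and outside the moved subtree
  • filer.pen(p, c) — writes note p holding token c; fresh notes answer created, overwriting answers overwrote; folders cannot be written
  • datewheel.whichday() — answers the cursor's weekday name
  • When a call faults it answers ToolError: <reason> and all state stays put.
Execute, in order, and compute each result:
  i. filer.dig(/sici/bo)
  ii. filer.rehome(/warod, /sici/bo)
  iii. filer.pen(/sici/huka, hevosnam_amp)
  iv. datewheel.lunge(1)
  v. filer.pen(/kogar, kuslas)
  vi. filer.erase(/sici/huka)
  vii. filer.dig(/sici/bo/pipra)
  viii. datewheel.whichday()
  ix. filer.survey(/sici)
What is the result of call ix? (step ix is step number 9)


Answer: [bo/, nudremir]

Derivation:
Act: filer.dig[p: /sici/bo]
Obs: ok
Act: filer.rehome[s: /warod; d: /sici/bo]
Obs: ToolError: exists
Act: filer.pen[p: /sici/huka; c: hevosnam_amp]
Obs: created
Act: datewheel.lunge[n: 1]
Obs: 2194-05-08
Act: filer.pen[p: /kogar; c: kuslas]
Obs: created
Act: filer.erase[p: /sici/huka]
Obs: ok
Act: filer.dig[p: /sici/bo/pipra]
Obs: ok
Act: datewheel.whichday[]
Obs: Thursday
Act: filer.survey[p: /sici]
Obs: [bo/, nudremir]


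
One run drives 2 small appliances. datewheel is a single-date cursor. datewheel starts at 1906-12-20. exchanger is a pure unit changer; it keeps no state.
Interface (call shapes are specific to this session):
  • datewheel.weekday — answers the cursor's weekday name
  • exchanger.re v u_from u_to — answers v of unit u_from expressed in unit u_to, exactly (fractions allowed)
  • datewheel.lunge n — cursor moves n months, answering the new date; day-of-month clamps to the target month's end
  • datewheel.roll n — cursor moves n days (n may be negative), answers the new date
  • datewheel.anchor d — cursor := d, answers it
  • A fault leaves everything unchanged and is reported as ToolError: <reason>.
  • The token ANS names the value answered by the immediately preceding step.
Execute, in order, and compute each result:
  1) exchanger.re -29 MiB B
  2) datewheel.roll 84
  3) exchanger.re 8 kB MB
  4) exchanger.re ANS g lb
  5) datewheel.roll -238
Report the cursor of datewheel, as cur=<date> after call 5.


Answer: cur=1906-07-19

Derivation:
Do: exchanger.re[-29; MiB; B]
See: -30408704
Do: datewheel.roll[84]
See: 1907-03-14
Do: exchanger.re[8; kB; MB]
See: 1/125
Do: exchanger.re[ANS; g; lb]
See: 800/45359237
Do: datewheel.roll[-238]
See: 1906-07-19


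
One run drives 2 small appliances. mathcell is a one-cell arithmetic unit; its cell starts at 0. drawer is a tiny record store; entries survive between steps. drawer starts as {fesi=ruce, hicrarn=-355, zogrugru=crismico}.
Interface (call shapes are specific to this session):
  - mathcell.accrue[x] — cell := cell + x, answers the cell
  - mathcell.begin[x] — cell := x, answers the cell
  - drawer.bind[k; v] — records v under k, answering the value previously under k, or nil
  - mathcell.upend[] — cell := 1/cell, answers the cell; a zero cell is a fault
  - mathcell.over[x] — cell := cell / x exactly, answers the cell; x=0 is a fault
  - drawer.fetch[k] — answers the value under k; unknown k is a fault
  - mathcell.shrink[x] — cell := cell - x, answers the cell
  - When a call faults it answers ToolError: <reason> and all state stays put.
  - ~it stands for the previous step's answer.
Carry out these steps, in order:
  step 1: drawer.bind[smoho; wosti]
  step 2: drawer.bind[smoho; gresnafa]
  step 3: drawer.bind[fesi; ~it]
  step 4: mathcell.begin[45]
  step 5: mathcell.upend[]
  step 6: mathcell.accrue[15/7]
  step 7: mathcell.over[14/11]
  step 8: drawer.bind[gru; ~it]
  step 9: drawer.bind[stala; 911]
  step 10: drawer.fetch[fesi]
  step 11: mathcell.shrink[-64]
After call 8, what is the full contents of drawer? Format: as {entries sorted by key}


Answer: {fesi=wosti, gru=3751/2205, hicrarn=-355, smoho=gresnafa, zogrugru=crismico}

Derivation:
Act: bind[k: smoho; v: wosti]
Obs: nil
Act: bind[k: smoho; v: gresnafa]
Obs: wosti
Act: bind[k: fesi; v: ~it]
Obs: ruce
Act: begin[x: 45]
Obs: 45
Act: upend[]
Obs: 1/45
Act: accrue[x: 15/7]
Obs: 682/315
Act: over[x: 14/11]
Obs: 3751/2205
Act: bind[k: gru; v: ~it]
Obs: nil
Act: bind[k: stala; v: 911]
Obs: nil
Act: fetch[k: fesi]
Obs: wosti
Act: shrink[x: -64]
Obs: 144871/2205


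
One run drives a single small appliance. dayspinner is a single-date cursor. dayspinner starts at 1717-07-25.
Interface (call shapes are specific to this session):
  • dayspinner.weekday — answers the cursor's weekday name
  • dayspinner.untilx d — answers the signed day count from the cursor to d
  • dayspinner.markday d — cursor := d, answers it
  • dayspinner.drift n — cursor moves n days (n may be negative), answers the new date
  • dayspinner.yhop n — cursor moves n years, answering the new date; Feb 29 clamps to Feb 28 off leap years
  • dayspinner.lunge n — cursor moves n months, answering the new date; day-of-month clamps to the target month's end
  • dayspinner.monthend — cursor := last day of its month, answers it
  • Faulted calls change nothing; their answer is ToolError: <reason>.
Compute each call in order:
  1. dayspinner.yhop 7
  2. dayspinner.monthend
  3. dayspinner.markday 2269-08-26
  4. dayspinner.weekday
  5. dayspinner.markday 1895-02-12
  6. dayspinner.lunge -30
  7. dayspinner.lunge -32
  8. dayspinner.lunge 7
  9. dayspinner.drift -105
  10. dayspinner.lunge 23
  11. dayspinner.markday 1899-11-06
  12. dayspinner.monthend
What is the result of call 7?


Answer: 1889-12-12

Derivation:
CALL dayspinner.yhop[7]
RET  1724-07-25
CALL dayspinner.monthend[]
RET  1724-07-31
CALL dayspinner.markday[2269-08-26]
RET  2269-08-26
CALL dayspinner.weekday[]
RET  Thursday
CALL dayspinner.markday[1895-02-12]
RET  1895-02-12
CALL dayspinner.lunge[-30]
RET  1892-08-12
CALL dayspinner.lunge[-32]
RET  1889-12-12
CALL dayspinner.lunge[7]
RET  1890-07-12
CALL dayspinner.drift[-105]
RET  1890-03-29
CALL dayspinner.lunge[23]
RET  1892-02-29
CALL dayspinner.markday[1899-11-06]
RET  1899-11-06
CALL dayspinner.monthend[]
RET  1899-11-30


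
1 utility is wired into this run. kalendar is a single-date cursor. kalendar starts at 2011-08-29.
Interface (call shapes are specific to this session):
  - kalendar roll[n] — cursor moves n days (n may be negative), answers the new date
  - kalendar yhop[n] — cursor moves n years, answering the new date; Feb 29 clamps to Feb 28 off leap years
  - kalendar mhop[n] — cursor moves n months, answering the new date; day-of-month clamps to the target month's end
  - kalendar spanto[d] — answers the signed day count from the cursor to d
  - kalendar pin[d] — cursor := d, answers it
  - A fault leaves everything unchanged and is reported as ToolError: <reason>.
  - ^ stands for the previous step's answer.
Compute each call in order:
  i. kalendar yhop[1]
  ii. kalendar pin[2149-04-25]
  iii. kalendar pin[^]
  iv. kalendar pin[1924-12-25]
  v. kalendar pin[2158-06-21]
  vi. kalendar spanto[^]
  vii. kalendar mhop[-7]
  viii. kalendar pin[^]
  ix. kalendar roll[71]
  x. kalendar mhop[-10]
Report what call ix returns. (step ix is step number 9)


Answer: 2158-01-31

Derivation:
$ kalendar yhop n: 1
  2012-08-29
$ kalendar pin d: 2149-04-25
  2149-04-25
$ kalendar pin d: ^
  2149-04-25
$ kalendar pin d: 1924-12-25
  1924-12-25
$ kalendar pin d: 2158-06-21
  2158-06-21
$ kalendar spanto d: ^
  0
$ kalendar mhop n: -7
  2157-11-21
$ kalendar pin d: ^
  2157-11-21
$ kalendar roll n: 71
  2158-01-31
$ kalendar mhop n: -10
  2157-03-31


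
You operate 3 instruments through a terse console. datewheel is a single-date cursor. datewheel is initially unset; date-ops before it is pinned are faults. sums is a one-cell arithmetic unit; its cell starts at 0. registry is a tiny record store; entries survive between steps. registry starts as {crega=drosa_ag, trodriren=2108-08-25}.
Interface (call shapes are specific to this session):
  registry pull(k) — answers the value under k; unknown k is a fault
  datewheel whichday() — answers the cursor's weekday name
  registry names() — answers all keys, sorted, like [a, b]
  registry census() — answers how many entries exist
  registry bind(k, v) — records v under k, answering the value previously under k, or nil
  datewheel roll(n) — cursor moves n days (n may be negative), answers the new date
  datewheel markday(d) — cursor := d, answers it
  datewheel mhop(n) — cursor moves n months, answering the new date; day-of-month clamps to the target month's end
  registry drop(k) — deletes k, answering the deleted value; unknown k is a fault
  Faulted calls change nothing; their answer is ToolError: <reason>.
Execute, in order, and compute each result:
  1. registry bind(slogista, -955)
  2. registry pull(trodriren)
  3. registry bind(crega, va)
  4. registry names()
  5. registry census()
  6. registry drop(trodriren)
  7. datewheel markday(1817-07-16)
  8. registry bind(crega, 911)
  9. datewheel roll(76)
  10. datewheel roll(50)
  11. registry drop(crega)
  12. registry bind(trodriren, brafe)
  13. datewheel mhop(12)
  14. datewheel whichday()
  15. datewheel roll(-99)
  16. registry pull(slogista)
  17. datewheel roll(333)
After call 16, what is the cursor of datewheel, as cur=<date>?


→ registry bind(k: slogista, v: -955)
← nil
→ registry pull(k: trodriren)
← 2108-08-25
→ registry bind(k: crega, v: va)
← drosa_ag
→ registry names()
← [crega, slogista, trodriren]
→ registry census()
← 3
→ registry drop(k: trodriren)
← 2108-08-25
→ datewheel markday(d: 1817-07-16)
← 1817-07-16
→ registry bind(k: crega, v: 911)
← va
→ datewheel roll(n: 76)
← 1817-09-30
→ datewheel roll(n: 50)
← 1817-11-19
→ registry drop(k: crega)
← 911
→ registry bind(k: trodriren, v: brafe)
← nil
→ datewheel mhop(n: 12)
← 1818-11-19
→ datewheel whichday()
← Thursday
→ datewheel roll(n: -99)
← 1818-08-12
→ registry pull(k: slogista)
← -955
→ datewheel roll(n: 333)
← 1819-07-11

Answer: cur=1818-08-12


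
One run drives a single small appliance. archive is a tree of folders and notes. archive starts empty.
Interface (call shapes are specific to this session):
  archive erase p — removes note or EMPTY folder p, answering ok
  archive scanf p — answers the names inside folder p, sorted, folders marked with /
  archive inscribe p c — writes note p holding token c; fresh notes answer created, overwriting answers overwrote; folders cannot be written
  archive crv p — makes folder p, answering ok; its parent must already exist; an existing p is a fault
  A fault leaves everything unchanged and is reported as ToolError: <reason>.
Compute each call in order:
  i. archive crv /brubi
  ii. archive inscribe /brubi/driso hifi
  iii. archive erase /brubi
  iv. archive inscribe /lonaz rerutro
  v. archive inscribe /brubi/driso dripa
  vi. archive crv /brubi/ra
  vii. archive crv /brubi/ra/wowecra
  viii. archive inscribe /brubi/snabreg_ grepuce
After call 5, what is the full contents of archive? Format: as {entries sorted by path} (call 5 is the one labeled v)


Answer: {brubi/, brubi/driso=dripa, lonaz=rerutro}

Derivation:
-- 1. archive crv(p='/brubi') : ok
-- 2. archive inscribe(p='/brubi/driso', c='hifi') : created
-- 3. archive erase(p='/brubi') : ToolError: not empty
-- 4. archive inscribe(p='/lonaz', c='rerutro') : created
-- 5. archive inscribe(p='/brubi/driso', c='dripa') : overwrote
-- 6. archive crv(p='/brubi/ra') : ok
-- 7. archive crv(p='/brubi/ra/wowecra') : ok
-- 8. archive inscribe(p='/brubi/snabreg_', c='grepuce') : created


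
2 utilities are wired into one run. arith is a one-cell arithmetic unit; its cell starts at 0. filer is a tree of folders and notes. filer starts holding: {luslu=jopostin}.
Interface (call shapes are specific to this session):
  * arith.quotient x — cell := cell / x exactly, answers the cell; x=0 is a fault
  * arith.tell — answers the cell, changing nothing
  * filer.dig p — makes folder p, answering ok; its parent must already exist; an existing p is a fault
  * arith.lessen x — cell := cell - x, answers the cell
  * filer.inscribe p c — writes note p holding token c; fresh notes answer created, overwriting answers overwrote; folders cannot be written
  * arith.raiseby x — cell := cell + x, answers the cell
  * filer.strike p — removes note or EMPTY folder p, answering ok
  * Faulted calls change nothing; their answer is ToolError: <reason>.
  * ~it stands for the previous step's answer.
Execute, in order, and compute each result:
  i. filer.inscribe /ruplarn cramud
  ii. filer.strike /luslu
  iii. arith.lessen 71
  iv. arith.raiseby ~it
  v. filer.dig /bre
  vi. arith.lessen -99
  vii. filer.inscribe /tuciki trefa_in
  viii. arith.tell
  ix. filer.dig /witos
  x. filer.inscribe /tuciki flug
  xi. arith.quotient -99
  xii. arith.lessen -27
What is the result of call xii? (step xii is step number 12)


[in] filer.inscribe p→/ruplarn c→cramud
  created
[in] filer.strike p→/luslu
  ok
[in] arith.lessen x→71
  -71
[in] arith.raiseby x→~it
  -142
[in] filer.dig p→/bre
  ok
[in] arith.lessen x→-99
  -43
[in] filer.inscribe p→/tuciki c→trefa_in
  created
[in] arith.tell
  -43
[in] filer.dig p→/witos
  ok
[in] filer.inscribe p→/tuciki c→flug
  overwrote
[in] arith.quotient x→-99
  43/99
[in] arith.lessen x→-27
  2716/99

Answer: 2716/99


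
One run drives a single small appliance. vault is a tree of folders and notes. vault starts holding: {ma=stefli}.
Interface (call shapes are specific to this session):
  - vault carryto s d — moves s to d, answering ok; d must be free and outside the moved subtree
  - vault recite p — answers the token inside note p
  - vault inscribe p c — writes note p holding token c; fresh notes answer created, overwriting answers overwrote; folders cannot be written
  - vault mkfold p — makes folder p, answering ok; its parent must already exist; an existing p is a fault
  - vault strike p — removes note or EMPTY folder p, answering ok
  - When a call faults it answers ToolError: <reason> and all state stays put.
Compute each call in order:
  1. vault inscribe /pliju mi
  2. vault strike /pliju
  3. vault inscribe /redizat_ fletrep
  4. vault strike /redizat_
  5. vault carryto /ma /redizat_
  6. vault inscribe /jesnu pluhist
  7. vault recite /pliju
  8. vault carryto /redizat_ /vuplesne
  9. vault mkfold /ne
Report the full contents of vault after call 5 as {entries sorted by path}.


Act: vault inscribe[p=/pliju; c=mi]
Obs: created
Act: vault strike[p=/pliju]
Obs: ok
Act: vault inscribe[p=/redizat_; c=fletrep]
Obs: created
Act: vault strike[p=/redizat_]
Obs: ok
Act: vault carryto[s=/ma; d=/redizat_]
Obs: ok
Act: vault inscribe[p=/jesnu; c=pluhist]
Obs: created
Act: vault recite[p=/pliju]
Obs: ToolError: not found
Act: vault carryto[s=/redizat_; d=/vuplesne]
Obs: ok
Act: vault mkfold[p=/ne]
Obs: ok

Answer: {redizat_=stefli}


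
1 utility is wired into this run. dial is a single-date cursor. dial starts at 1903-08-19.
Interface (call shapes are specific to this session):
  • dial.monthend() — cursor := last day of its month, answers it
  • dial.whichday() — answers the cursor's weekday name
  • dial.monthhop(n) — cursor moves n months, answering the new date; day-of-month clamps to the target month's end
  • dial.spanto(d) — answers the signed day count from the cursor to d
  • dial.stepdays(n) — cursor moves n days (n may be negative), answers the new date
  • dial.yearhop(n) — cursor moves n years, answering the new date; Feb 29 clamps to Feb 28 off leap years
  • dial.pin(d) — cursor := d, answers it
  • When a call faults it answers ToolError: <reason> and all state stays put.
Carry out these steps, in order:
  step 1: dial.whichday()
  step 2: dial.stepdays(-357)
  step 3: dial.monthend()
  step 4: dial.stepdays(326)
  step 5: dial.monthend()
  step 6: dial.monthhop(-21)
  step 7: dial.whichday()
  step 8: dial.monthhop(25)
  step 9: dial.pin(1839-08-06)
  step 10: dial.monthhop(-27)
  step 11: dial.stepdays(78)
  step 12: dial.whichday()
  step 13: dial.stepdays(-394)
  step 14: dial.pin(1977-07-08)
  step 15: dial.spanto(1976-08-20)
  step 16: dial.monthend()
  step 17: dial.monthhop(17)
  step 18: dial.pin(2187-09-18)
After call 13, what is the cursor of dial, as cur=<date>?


Answer: cur=1836-06-24

Derivation:
Act: dial.whichday[]
Obs: Wednesday
Act: dial.stepdays[n: -357]
Obs: 1902-08-27
Act: dial.monthend[]
Obs: 1902-08-31
Act: dial.stepdays[n: 326]
Obs: 1903-07-23
Act: dial.monthend[]
Obs: 1903-07-31
Act: dial.monthhop[n: -21]
Obs: 1901-10-31
Act: dial.whichday[]
Obs: Thursday
Act: dial.monthhop[n: 25]
Obs: 1903-11-30
Act: dial.pin[d: 1839-08-06]
Obs: 1839-08-06
Act: dial.monthhop[n: -27]
Obs: 1837-05-06
Act: dial.stepdays[n: 78]
Obs: 1837-07-23
Act: dial.whichday[]
Obs: Sunday
Act: dial.stepdays[n: -394]
Obs: 1836-06-24
Act: dial.pin[d: 1977-07-08]
Obs: 1977-07-08
Act: dial.spanto[d: 1976-08-20]
Obs: -322
Act: dial.monthend[]
Obs: 1977-07-31
Act: dial.monthhop[n: 17]
Obs: 1978-12-31
Act: dial.pin[d: 2187-09-18]
Obs: 2187-09-18


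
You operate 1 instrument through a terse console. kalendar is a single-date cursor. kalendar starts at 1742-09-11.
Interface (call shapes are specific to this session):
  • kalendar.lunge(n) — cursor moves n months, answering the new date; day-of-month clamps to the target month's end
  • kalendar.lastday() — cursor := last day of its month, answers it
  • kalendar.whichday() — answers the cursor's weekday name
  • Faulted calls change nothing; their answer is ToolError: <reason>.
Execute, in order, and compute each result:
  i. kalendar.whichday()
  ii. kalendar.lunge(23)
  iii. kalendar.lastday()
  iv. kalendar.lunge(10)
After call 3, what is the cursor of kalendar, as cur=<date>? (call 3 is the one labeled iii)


Answer: cur=1744-08-31

Derivation:
Step: whichday[]
Result: Tuesday
Step: lunge[n: 23]
Result: 1744-08-11
Step: lastday[]
Result: 1744-08-31
Step: lunge[n: 10]
Result: 1745-06-30


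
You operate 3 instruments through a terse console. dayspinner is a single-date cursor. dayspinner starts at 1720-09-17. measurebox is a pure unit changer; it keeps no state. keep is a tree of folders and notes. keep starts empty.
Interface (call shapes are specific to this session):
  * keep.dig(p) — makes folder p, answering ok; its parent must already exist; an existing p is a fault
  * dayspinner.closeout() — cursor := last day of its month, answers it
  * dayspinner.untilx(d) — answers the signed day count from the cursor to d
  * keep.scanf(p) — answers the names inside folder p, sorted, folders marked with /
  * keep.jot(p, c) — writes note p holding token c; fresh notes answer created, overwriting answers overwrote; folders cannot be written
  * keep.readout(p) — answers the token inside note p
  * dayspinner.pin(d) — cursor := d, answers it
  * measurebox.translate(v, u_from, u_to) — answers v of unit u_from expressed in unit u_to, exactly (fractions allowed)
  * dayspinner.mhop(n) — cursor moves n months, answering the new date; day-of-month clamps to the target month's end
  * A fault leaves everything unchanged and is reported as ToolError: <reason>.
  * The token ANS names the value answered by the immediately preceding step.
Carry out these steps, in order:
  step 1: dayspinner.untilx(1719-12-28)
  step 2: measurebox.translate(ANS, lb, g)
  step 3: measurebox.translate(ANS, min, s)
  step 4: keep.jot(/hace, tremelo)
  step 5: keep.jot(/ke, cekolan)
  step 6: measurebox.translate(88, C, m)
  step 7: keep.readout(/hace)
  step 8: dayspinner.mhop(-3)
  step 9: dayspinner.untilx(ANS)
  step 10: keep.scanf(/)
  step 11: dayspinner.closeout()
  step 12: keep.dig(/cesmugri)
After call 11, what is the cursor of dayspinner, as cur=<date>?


// untilx(d=1719-12-28) => -264
// translate(v=ANS, u_from=lb, u_to=g) => -1496854821/12500
// translate(v=ANS, u_from=min, u_to=s) => -4490564463/625
// jot(p=/hace, c=tremelo) => created
// jot(p=/ke, c=cekolan) => created
// translate(v=88, u_from=C, u_to=m) => ToolError: incompatible units
// readout(p=/hace) => tremelo
// mhop(n=-3) => 1720-06-17
// untilx(d=ANS) => 0
// scanf(p=/) => [hace, ke]
// closeout() => 1720-06-30
// dig(p=/cesmugri) => ok

Answer: cur=1720-06-30


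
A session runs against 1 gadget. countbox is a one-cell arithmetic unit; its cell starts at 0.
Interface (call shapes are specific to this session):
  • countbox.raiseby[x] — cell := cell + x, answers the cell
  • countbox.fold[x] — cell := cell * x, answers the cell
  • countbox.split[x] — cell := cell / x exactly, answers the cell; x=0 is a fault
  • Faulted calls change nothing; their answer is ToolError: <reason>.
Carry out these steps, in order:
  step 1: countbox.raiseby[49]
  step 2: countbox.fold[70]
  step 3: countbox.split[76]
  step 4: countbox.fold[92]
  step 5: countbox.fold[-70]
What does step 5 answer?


-> countbox.raiseby(x='49')
<- 49
-> countbox.fold(x='70')
<- 3430
-> countbox.split(x='76')
<- 1715/38
-> countbox.fold(x='92')
<- 78890/19
-> countbox.fold(x='-70')
<- -5522300/19

Answer: -5522300/19


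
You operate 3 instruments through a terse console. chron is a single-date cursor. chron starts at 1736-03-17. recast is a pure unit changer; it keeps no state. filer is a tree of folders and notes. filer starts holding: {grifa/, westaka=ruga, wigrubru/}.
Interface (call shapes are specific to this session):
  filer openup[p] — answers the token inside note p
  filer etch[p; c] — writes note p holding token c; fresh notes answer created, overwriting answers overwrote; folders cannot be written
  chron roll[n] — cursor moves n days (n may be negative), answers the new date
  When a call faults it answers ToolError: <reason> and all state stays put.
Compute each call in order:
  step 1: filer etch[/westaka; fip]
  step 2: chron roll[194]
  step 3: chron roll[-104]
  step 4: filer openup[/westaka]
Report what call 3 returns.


Then filer etch on p→/westaka, c→fip: overwrote.
Using chron roll on n→194, giving 1736-09-27.
Invoking chron roll on n→-104: 1736-06-15.
I use filer openup on p→/westaka, and observe fip.

Answer: 1736-06-15


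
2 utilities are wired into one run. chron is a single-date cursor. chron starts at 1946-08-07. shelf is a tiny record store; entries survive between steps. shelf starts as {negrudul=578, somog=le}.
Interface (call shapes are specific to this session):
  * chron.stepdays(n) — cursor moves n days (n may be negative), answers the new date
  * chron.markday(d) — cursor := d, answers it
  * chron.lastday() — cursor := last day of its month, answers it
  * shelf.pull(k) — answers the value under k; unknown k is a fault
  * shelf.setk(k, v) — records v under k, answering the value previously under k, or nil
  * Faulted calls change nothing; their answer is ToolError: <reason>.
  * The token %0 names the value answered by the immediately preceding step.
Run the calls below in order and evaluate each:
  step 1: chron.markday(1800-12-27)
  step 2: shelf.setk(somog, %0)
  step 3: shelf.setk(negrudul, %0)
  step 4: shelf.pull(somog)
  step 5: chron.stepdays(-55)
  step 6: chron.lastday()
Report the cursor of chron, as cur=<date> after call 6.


Answer: cur=1800-11-30

Derivation:
CALL chron.markday[d: 1800-12-27]
RET  1800-12-27
CALL shelf.setk[k: somog; v: %0]
RET  le
CALL shelf.setk[k: negrudul; v: %0]
RET  578
CALL shelf.pull[k: somog]
RET  1800-12-27
CALL chron.stepdays[n: -55]
RET  1800-11-02
CALL chron.lastday[]
RET  1800-11-30


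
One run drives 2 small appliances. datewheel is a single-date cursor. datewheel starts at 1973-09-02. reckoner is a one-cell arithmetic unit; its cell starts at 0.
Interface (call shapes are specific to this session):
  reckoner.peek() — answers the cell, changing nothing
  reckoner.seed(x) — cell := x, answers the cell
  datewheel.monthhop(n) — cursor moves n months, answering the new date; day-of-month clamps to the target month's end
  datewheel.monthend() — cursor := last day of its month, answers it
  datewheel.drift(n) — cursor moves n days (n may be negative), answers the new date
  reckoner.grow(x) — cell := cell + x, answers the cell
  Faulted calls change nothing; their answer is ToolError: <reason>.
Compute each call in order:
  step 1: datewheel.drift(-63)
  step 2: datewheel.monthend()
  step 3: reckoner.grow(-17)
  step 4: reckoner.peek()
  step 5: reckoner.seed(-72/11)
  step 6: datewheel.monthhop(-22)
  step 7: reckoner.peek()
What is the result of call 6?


Then datewheel.drift on n='-63', — result: 1973-07-01.
Using datewheel.monthend(), giving 1973-07-31.
Using reckoner.grow on x='-17', giving -17.
I invoke reckoner.peek(): -17.
Now I run reckoner.seed on x='-72/11', and observe -72/11.
Calling datewheel.monthhop on n='-22', and see 1971-09-30.
I run reckoner.peek: -72/11.

Answer: 1971-09-30


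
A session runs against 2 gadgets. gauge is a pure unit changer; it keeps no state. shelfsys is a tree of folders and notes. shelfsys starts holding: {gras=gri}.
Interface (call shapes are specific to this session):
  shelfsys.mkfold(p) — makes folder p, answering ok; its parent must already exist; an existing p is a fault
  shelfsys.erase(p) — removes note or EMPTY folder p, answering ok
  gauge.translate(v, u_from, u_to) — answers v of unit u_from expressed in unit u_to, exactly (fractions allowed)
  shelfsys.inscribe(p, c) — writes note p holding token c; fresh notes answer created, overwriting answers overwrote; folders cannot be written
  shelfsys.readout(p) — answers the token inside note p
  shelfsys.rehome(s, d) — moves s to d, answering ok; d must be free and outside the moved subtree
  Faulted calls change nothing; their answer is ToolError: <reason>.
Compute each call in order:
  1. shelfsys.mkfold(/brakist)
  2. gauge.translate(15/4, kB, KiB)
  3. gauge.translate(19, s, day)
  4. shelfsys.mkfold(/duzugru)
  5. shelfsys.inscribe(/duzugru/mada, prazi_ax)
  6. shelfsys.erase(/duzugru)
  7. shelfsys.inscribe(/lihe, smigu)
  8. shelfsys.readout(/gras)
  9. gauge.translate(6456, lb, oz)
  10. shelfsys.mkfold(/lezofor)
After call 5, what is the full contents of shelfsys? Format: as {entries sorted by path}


>>> shelfsys.mkfold /brakist
  ok
>>> gauge.translate 15/4 kB KiB
  1875/512
>>> gauge.translate 19 s day
  19/86400
>>> shelfsys.mkfold /duzugru
  ok
>>> shelfsys.inscribe /duzugru/mada prazi_ax
  created
>>> shelfsys.erase /duzugru
  ToolError: not empty
>>> shelfsys.inscribe /lihe smigu
  created
>>> shelfsys.readout /gras
  gri
>>> gauge.translate 6456 lb oz
  103296
>>> shelfsys.mkfold /lezofor
  ok

Answer: {brakist/, duzugru/, duzugru/mada=prazi_ax, gras=gri}


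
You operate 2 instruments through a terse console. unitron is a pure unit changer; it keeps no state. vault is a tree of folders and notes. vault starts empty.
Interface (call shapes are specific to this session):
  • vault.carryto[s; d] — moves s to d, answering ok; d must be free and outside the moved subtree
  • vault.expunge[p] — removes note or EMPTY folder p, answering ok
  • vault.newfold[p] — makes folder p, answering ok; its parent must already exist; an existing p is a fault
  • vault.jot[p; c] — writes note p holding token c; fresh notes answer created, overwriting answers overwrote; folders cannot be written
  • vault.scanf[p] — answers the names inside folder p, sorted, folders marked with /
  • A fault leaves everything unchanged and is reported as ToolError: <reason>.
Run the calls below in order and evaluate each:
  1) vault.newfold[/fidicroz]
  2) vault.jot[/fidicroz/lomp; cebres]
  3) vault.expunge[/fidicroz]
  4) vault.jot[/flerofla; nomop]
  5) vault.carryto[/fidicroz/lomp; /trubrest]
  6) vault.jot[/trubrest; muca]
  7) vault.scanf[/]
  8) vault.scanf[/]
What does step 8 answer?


Do: vault.newfold[/fidicroz]
See: ok
Do: vault.jot[/fidicroz/lomp; cebres]
See: created
Do: vault.expunge[/fidicroz]
See: ToolError: not empty
Do: vault.jot[/flerofla; nomop]
See: created
Do: vault.carryto[/fidicroz/lomp; /trubrest]
See: ok
Do: vault.jot[/trubrest; muca]
See: overwrote
Do: vault.scanf[/]
See: [fidicroz/, flerofla, trubrest]
Do: vault.scanf[/]
See: [fidicroz/, flerofla, trubrest]

Answer: [fidicroz/, flerofla, trubrest]


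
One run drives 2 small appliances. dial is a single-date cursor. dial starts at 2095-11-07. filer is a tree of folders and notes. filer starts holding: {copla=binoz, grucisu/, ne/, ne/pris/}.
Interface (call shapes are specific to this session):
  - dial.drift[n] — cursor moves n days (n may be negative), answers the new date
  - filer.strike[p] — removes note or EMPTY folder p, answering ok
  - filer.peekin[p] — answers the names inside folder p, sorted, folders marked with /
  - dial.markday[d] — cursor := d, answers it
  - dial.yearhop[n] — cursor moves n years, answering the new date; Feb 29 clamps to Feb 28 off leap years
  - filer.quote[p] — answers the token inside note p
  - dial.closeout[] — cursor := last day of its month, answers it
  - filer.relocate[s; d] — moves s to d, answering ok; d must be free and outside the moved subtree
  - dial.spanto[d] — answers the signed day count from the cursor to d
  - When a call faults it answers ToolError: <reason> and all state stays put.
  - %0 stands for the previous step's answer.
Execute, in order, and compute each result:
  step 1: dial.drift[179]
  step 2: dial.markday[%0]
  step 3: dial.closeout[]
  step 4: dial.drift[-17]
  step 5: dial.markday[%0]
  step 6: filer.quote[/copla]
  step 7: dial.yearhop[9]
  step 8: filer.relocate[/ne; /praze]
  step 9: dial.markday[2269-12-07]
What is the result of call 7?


Answer: 2105-05-14

Derivation:
-- drift(n=179) : 2096-05-04
-- markday(d=%0) : 2096-05-04
-- closeout() : 2096-05-31
-- drift(n=-17) : 2096-05-14
-- markday(d=%0) : 2096-05-14
-- quote(p=/copla) : binoz
-- yearhop(n=9) : 2105-05-14
-- relocate(s=/ne, d=/praze) : ok
-- markday(d=2269-12-07) : 2269-12-07


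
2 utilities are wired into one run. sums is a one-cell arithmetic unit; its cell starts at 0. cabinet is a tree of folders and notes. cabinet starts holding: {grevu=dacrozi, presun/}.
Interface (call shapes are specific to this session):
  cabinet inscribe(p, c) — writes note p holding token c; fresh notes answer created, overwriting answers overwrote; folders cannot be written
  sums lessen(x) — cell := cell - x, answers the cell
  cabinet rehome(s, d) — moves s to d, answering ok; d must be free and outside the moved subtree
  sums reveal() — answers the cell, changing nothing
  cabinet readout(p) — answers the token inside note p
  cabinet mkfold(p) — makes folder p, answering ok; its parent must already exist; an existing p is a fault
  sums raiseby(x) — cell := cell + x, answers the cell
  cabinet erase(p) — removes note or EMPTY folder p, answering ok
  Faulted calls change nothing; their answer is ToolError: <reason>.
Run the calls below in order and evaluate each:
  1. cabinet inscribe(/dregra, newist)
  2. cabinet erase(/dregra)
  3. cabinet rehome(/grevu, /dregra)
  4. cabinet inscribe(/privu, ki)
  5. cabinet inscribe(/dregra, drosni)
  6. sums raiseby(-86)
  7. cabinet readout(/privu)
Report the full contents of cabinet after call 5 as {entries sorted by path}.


Answer: {dregra=drosni, presun/, privu=ki}

Derivation:
> cabinet inscribe p→/dregra c→newist
:: created
> cabinet erase p→/dregra
:: ok
> cabinet rehome s→/grevu d→/dregra
:: ok
> cabinet inscribe p→/privu c→ki
:: created
> cabinet inscribe p→/dregra c→drosni
:: overwrote
> sums raiseby x→-86
:: -86
> cabinet readout p→/privu
:: ki


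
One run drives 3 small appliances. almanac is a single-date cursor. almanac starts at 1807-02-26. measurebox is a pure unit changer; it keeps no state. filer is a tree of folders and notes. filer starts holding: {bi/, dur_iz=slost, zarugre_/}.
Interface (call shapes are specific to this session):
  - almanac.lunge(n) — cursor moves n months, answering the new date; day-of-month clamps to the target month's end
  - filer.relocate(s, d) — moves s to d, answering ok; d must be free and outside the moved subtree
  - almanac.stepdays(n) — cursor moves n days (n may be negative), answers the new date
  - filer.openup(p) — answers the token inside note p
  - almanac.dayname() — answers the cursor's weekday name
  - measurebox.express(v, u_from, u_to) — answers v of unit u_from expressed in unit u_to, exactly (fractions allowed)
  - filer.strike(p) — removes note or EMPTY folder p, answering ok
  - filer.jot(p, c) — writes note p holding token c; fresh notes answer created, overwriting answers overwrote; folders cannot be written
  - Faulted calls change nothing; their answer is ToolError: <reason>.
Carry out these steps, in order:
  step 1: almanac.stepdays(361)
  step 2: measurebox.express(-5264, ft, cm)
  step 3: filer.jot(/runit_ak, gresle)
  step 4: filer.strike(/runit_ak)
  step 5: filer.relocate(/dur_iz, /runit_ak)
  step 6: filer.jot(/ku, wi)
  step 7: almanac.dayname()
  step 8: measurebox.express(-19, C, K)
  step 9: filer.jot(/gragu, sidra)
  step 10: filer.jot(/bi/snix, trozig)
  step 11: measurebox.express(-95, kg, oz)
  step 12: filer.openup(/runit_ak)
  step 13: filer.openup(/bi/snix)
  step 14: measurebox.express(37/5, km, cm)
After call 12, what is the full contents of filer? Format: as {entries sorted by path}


Answer: {bi/, bi/snix=trozig, gragu=sidra, ku=wi, runit_ak=slost, zarugre_/}

Derivation:
==> almanac.stepdays(n=361)
<== 1808-02-22
==> measurebox.express(v=-5264, u_from=ft, u_to=cm)
<== -4011168/25
==> filer.jot(p=/runit_ak, c=gresle)
<== created
==> filer.strike(p=/runit_ak)
<== ok
==> filer.relocate(s=/dur_iz, d=/runit_ak)
<== ok
==> filer.jot(p=/ku, c=wi)
<== created
==> almanac.dayname()
<== Monday
==> measurebox.express(v=-19, u_from=C, u_to=K)
<== 5083/20
==> filer.jot(p=/gragu, c=sidra)
<== created
==> filer.jot(p=/bi/snix, c=trozig)
<== created
==> measurebox.express(v=-95, u_from=kg, u_to=oz)
<== -152000000000/45359237
==> filer.openup(p=/runit_ak)
<== slost
==> filer.openup(p=/bi/snix)
<== trozig
==> measurebox.express(v=37/5, u_from=km, u_to=cm)
<== 740000


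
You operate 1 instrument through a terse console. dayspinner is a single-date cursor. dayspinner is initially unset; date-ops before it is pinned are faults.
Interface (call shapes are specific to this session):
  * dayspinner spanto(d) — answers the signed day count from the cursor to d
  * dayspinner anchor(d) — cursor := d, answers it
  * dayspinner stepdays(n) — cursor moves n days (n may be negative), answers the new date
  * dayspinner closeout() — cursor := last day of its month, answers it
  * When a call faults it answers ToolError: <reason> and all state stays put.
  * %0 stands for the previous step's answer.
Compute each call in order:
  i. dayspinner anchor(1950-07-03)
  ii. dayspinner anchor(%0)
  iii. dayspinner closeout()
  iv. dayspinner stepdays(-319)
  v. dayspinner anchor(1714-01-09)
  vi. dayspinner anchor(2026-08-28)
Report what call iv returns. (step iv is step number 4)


Answer: 1949-09-15

Derivation:
I invoke dayspinner anchor using d=1950-07-03, and get 1950-07-03.
I invoke dayspinner anchor using d=%0, and see 1950-07-03.
Invoking dayspinner closeout: 1950-07-31.
Invoking dayspinner stepdays using n=-319, which returns 1949-09-15.
I call dayspinner anchor using d=1714-01-09, — result: 1714-01-09.
Now I run dayspinner anchor using d=2026-08-28, and get 2026-08-28.
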